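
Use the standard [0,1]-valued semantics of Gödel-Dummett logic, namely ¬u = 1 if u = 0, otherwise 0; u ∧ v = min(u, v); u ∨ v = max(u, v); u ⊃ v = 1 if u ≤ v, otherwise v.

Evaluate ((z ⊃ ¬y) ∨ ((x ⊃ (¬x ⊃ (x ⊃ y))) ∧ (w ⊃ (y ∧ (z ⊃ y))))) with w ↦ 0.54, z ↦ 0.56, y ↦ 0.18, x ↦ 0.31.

¬y: Gödel ¬ of 0.18 = 0 (operand ≠ 0)
(z ⊃ ¬y): 0.56 > 0, so result = 0
¬x: Gödel ¬ of 0.31 = 0 (operand ≠ 0)
(x ⊃ y): 0.31 > 0.18, so result = 0.18
(¬x ⊃ (x ⊃ y)): 0 ≤ 0.18, so result = 1
(x ⊃ (¬x ⊃ (x ⊃ y))): 0.31 ≤ 1, so result = 1
(z ⊃ y): 0.56 > 0.18, so result = 0.18
(y ∧ (z ⊃ y)) = min(0.18, 0.18) = 0.18
(w ⊃ (y ∧ (z ⊃ y))): 0.54 > 0.18, so result = 0.18
((x ⊃ (¬x ⊃ (x ⊃ y))) ∧ (w ⊃ (y ∧ (z ⊃ y)))) = min(1, 0.18) = 0.18
((z ⊃ ¬y) ∨ ((x ⊃ (¬x ⊃ (x ⊃ y))) ∧ (w ⊃ (y ∧ (z ⊃ y))))) = max(0, 0.18) = 0.18

0.18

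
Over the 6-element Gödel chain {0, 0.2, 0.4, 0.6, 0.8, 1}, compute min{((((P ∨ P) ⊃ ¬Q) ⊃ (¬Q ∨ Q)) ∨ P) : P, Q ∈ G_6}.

0.20

The minimum is attained at P = 0, Q = 0.2:
  (P ∨ P) = max(0, 0) = 0
  ¬Q: Gödel ¬ of 0.2 = 0 (operand ≠ 0)
  ((P ∨ P) ⊃ ¬Q): 0 ≤ 0, so result = 1
  ¬Q: Gödel ¬ of 0.2 = 0 (operand ≠ 0)
  (¬Q ∨ Q) = max(0, 0.2) = 0.2
  (((P ∨ P) ⊃ ¬Q) ⊃ (¬Q ∨ Q)): 1 > 0.2, so result = 0.2
  ((((P ∨ P) ⊃ ¬Q) ⊃ (¬Q ∨ Q)) ∨ P) = max(0.2, 0) = 0.2
Checking all 36 assignments confirms none give a value below 0.20.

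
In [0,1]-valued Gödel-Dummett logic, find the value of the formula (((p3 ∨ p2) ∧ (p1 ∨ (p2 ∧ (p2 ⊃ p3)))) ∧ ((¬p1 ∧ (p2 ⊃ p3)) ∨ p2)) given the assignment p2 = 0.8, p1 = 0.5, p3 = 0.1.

(p3 ∨ p2) = max(0.1, 0.8) = 0.8
(p2 ⊃ p3): 0.8 > 0.1, so result = 0.1
(p2 ∧ (p2 ⊃ p3)) = min(0.8, 0.1) = 0.1
(p1 ∨ (p2 ∧ (p2 ⊃ p3))) = max(0.5, 0.1) = 0.5
((p3 ∨ p2) ∧ (p1 ∨ (p2 ∧ (p2 ⊃ p3)))) = min(0.8, 0.5) = 0.5
¬p1: Gödel ¬ of 0.5 = 0 (operand ≠ 0)
(p2 ⊃ p3): 0.8 > 0.1, so result = 0.1
(¬p1 ∧ (p2 ⊃ p3)) = min(0, 0.1) = 0
((¬p1 ∧ (p2 ⊃ p3)) ∨ p2) = max(0, 0.8) = 0.8
(((p3 ∨ p2) ∧ (p1 ∨ (p2 ∧ (p2 ⊃ p3)))) ∧ ((¬p1 ∧ (p2 ⊃ p3)) ∨ p2)) = min(0.5, 0.8) = 0.5

0.50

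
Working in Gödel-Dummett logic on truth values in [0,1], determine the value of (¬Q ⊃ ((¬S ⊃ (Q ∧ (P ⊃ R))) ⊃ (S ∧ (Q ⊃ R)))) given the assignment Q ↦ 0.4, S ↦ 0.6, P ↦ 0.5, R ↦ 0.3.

1.00

¬Q: Gödel ¬ of 0.4 = 0 (operand ≠ 0)
¬S: Gödel ¬ of 0.6 = 0 (operand ≠ 0)
(P ⊃ R): 0.5 > 0.3, so result = 0.3
(Q ∧ (P ⊃ R)) = min(0.4, 0.3) = 0.3
(¬S ⊃ (Q ∧ (P ⊃ R))): 0 ≤ 0.3, so result = 1
(Q ⊃ R): 0.4 > 0.3, so result = 0.3
(S ∧ (Q ⊃ R)) = min(0.6, 0.3) = 0.3
((¬S ⊃ (Q ∧ (P ⊃ R))) ⊃ (S ∧ (Q ⊃ R))): 1 > 0.3, so result = 0.3
(¬Q ⊃ ((¬S ⊃ (Q ∧ (P ⊃ R))) ⊃ (S ∧ (Q ⊃ R)))): 0 ≤ 0.3, so result = 1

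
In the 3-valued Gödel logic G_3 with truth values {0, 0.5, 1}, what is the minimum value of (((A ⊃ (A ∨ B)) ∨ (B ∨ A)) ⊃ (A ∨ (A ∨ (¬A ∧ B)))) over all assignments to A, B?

The minimum is attained at A = 0, B = 0:
  (A ∨ B) = max(0, 0) = 0
  (A ⊃ (A ∨ B)): 0 ≤ 0, so result = 1
  (B ∨ A) = max(0, 0) = 0
  ((A ⊃ (A ∨ B)) ∨ (B ∨ A)) = max(1, 0) = 1
  ¬A: Gödel ¬ of 0 = 1 (operand is 0)
  (¬A ∧ B) = min(1, 0) = 0
  (A ∨ (¬A ∧ B)) = max(0, 0) = 0
  (A ∨ (A ∨ (¬A ∧ B))) = max(0, 0) = 0
  (((A ⊃ (A ∨ B)) ∨ (B ∨ A)) ⊃ (A ∨ (A ∨ (¬A ∧ B)))): 1 > 0, so result = 0
Checking all 9 assignments confirms none give a value below 0.00.

0.00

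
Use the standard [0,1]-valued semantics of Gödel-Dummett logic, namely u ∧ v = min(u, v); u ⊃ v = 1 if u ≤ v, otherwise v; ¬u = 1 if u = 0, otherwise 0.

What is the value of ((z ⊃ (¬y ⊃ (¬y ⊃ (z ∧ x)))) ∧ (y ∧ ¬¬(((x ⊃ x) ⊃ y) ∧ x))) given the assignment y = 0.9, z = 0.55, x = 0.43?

0.90

¬y: Gödel ¬ of 0.9 = 0 (operand ≠ 0)
¬y: Gödel ¬ of 0.9 = 0 (operand ≠ 0)
(z ∧ x) = min(0.55, 0.43) = 0.43
(¬y ⊃ (z ∧ x)): 0 ≤ 0.43, so result = 1
(¬y ⊃ (¬y ⊃ (z ∧ x))): 0 ≤ 1, so result = 1
(z ⊃ (¬y ⊃ (¬y ⊃ (z ∧ x)))): 0.55 ≤ 1, so result = 1
(x ⊃ x): 0.43 ≤ 0.43, so result = 1
((x ⊃ x) ⊃ y): 1 > 0.9, so result = 0.9
(((x ⊃ x) ⊃ y) ∧ x) = min(0.9, 0.43) = 0.43
¬(((x ⊃ x) ⊃ y) ∧ x): Gödel ¬ of 0.43 = 0 (operand ≠ 0)
¬¬(((x ⊃ x) ⊃ y) ∧ x): Gödel ¬ of 0 = 1 (operand is 0)
(y ∧ ¬¬(((x ⊃ x) ⊃ y) ∧ x)) = min(0.9, 1) = 0.9
((z ⊃ (¬y ⊃ (¬y ⊃ (z ∧ x)))) ∧ (y ∧ ¬¬(((x ⊃ x) ⊃ y) ∧ x))) = min(1, 0.9) = 0.9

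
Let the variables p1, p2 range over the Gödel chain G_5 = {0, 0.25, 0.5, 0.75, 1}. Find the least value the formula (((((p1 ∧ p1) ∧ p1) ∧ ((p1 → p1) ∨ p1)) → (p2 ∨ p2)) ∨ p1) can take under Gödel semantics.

The minimum is attained at p1 = 0.25, p2 = 0:
  (p1 ∧ p1) = min(0.25, 0.25) = 0.25
  ((p1 ∧ p1) ∧ p1) = min(0.25, 0.25) = 0.25
  (p1 → p1): 0.25 ≤ 0.25, so result = 1
  ((p1 → p1) ∨ p1) = max(1, 0.25) = 1
  (((p1 ∧ p1) ∧ p1) ∧ ((p1 → p1) ∨ p1)) = min(0.25, 1) = 0.25
  (p2 ∨ p2) = max(0, 0) = 0
  ((((p1 ∧ p1) ∧ p1) ∧ ((p1 → p1) ∨ p1)) → (p2 ∨ p2)): 0.25 > 0, so result = 0
  (((((p1 ∧ p1) ∧ p1) ∧ ((p1 → p1) ∨ p1)) → (p2 ∨ p2)) ∨ p1) = max(0, 0.25) = 0.25
Checking all 25 assignments confirms none give a value below 0.25.

0.25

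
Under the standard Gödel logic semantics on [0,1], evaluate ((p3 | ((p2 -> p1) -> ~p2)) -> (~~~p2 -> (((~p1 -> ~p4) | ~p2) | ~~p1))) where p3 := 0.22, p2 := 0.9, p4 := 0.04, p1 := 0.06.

(p2 -> p1): 0.9 > 0.06, so result = 0.06
~p2: Gödel ¬ of 0.9 = 0 (operand ≠ 0)
((p2 -> p1) -> ~p2): 0.06 > 0, so result = 0
(p3 | ((p2 -> p1) -> ~p2)) = max(0.22, 0) = 0.22
~p2: Gödel ¬ of 0.9 = 0 (operand ≠ 0)
~~p2: Gödel ¬ of 0 = 1 (operand is 0)
~~~p2: Gödel ¬ of 1 = 0 (operand ≠ 0)
~p1: Gödel ¬ of 0.06 = 0 (operand ≠ 0)
~p4: Gödel ¬ of 0.04 = 0 (operand ≠ 0)
(~p1 -> ~p4): 0 ≤ 0, so result = 1
~p2: Gödel ¬ of 0.9 = 0 (operand ≠ 0)
((~p1 -> ~p4) | ~p2) = max(1, 0) = 1
~p1: Gödel ¬ of 0.06 = 0 (operand ≠ 0)
~~p1: Gödel ¬ of 0 = 1 (operand is 0)
(((~p1 -> ~p4) | ~p2) | ~~p1) = max(1, 1) = 1
(~~~p2 -> (((~p1 -> ~p4) | ~p2) | ~~p1)): 0 ≤ 1, so result = 1
((p3 | ((p2 -> p1) -> ~p2)) -> (~~~p2 -> (((~p1 -> ~p4) | ~p2) | ~~p1))): 0.22 ≤ 1, so result = 1

1.00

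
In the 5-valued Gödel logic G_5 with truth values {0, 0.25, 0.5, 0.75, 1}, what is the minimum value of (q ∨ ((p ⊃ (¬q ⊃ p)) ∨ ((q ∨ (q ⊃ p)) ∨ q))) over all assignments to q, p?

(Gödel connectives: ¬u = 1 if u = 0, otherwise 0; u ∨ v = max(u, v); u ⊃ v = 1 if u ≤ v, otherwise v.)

Every assignment gives 1. For instance at q = 0, p = 0:
  ¬q: Gödel ¬ of 0 = 1 (operand is 0)
  (¬q ⊃ p): 1 > 0, so result = 0
  (p ⊃ (¬q ⊃ p)): 0 ≤ 0, so result = 1
  (q ⊃ p): 0 ≤ 0, so result = 1
  (q ∨ (q ⊃ p)) = max(0, 1) = 1
  ((q ∨ (q ⊃ p)) ∨ q) = max(1, 0) = 1
  ((p ⊃ (¬q ⊃ p)) ∨ ((q ∨ (q ⊃ p)) ∨ q)) = max(1, 1) = 1
  (q ∨ ((p ⊃ (¬q ⊃ p)) ∨ ((q ∨ (q ⊃ p)) ∨ q))) = max(0, 1) = 1
All 25 assignments give value 1 — the formula is a G_5-tautology.

1.00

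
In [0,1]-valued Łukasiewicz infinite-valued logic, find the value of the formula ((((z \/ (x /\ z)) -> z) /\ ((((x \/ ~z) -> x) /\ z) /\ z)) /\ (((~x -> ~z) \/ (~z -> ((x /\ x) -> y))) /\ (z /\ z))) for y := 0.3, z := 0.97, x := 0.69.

(x /\ z) = min(0.69, 0.97) = 0.69
(z \/ (x /\ z)) = max(0.97, 0.69) = 0.97
((z \/ (x /\ z)) -> z): min(1, 1 − 0.97 + 0.97) = 1
~z: Łukasiewicz ¬ gives 1 − 0.97 = 0.03
(x \/ ~z) = max(0.69, 0.03) = 0.69
((x \/ ~z) -> x): min(1, 1 − 0.69 + 0.69) = 1
(((x \/ ~z) -> x) /\ z) = min(1, 0.97) = 0.97
((((x \/ ~z) -> x) /\ z) /\ z) = min(0.97, 0.97) = 0.97
(((z \/ (x /\ z)) -> z) /\ ((((x \/ ~z) -> x) /\ z) /\ z)) = min(1, 0.97) = 0.97
~x: Łukasiewicz ¬ gives 1 − 0.69 = 0.31
~z: Łukasiewicz ¬ gives 1 − 0.97 = 0.03
(~x -> ~z): min(1, 1 − 0.31 + 0.03) = 0.72
~z: Łukasiewicz ¬ gives 1 − 0.97 = 0.03
(x /\ x) = min(0.69, 0.69) = 0.69
((x /\ x) -> y): min(1, 1 − 0.69 + 0.3) = 0.61
(~z -> ((x /\ x) -> y)): min(1, 1 − 0.03 + 0.61) = 1
((~x -> ~z) \/ (~z -> ((x /\ x) -> y))) = max(0.72, 1) = 1
(z /\ z) = min(0.97, 0.97) = 0.97
(((~x -> ~z) \/ (~z -> ((x /\ x) -> y))) /\ (z /\ z)) = min(1, 0.97) = 0.97
((((z \/ (x /\ z)) -> z) /\ ((((x \/ ~z) -> x) /\ z) /\ z)) /\ (((~x -> ~z) \/ (~z -> ((x /\ x) -> y))) /\ (z /\ z))) = min(0.97, 0.97) = 0.97

0.97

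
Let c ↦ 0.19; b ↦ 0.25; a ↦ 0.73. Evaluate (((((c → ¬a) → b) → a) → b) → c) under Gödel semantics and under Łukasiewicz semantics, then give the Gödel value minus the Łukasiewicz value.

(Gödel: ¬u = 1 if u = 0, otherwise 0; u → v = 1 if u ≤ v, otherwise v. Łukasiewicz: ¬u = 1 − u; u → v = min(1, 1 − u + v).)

-0.75

Gödel evaluation:
  ¬a: Gödel ¬ of 0.73 = 0 (operand ≠ 0)
  (c → ¬a): 0.19 > 0, so result = 0
  ((c → ¬a) → b): 0 ≤ 0.25, so result = 1
  (((c → ¬a) → b) → a): 1 > 0.73, so result = 0.73
  ((((c → ¬a) → b) → a) → b): 0.73 > 0.25, so result = 0.25
  (((((c → ¬a) → b) → a) → b) → c): 0.25 > 0.19, so result = 0.19
  Gödel value = 0.19
Łukasiewicz evaluation:
  ¬a: Łukasiewicz ¬ gives 1 − 0.73 = 0.27
  (c → ¬a): min(1, 1 − 0.19 + 0.27) = 1
  ((c → ¬a) → b): min(1, 1 − 1 + 0.25) = 0.25
  (((c → ¬a) → b) → a): min(1, 1 − 0.25 + 0.73) = 1
  ((((c → ¬a) → b) → a) → b): min(1, 1 − 1 + 0.25) = 0.25
  (((((c → ¬a) → b) → a) → b) → c): min(1, 1 − 0.25 + 0.19) = 0.94
  Łukasiewicz value = 0.94
Difference: 0.19 − 0.94 = -0.75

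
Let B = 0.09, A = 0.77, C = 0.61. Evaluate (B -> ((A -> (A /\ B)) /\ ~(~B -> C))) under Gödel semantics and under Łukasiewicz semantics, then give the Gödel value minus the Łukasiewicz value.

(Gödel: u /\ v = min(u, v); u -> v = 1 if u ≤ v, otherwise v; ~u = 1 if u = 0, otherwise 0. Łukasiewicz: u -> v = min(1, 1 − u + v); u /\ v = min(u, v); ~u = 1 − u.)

-1.00

Gödel evaluation:
  (A /\ B) = min(0.77, 0.09) = 0.09
  (A -> (A /\ B)): 0.77 > 0.09, so result = 0.09
  ~B: Gödel ¬ of 0.09 = 0 (operand ≠ 0)
  (~B -> C): 0 ≤ 0.61, so result = 1
  ~(~B -> C): Gödel ¬ of 1 = 0 (operand ≠ 0)
  ((A -> (A /\ B)) /\ ~(~B -> C)) = min(0.09, 0) = 0
  (B -> ((A -> (A /\ B)) /\ ~(~B -> C))): 0.09 > 0, so result = 0
  Gödel value = 0
Łukasiewicz evaluation:
  (A /\ B) = min(0.77, 0.09) = 0.09
  (A -> (A /\ B)): min(1, 1 − 0.77 + 0.09) = 0.32
  ~B: Łukasiewicz ¬ gives 1 − 0.09 = 0.91
  (~B -> C): min(1, 1 − 0.91 + 0.61) = 0.7
  ~(~B -> C): Łukasiewicz ¬ gives 1 − 0.7 = 0.3
  ((A -> (A /\ B)) /\ ~(~B -> C)) = min(0.32, 0.3) = 0.3
  (B -> ((A -> (A /\ B)) /\ ~(~B -> C))): min(1, 1 − 0.09 + 0.3) = 1
  Łukasiewicz value = 1
Difference: 0 − 1 = -1.00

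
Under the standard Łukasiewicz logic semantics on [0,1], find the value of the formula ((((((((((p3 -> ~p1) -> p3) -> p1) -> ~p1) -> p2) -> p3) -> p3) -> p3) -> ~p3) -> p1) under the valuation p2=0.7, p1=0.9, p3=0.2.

0.90

~p1: Łukasiewicz ¬ gives 1 − 0.9 = 0.1
(p3 -> ~p1): min(1, 1 − 0.2 + 0.1) = 0.9
((p3 -> ~p1) -> p3): min(1, 1 − 0.9 + 0.2) = 0.3
(((p3 -> ~p1) -> p3) -> p1): min(1, 1 − 0.3 + 0.9) = 1
~p1: Łukasiewicz ¬ gives 1 − 0.9 = 0.1
((((p3 -> ~p1) -> p3) -> p1) -> ~p1): min(1, 1 − 1 + 0.1) = 0.1
(((((p3 -> ~p1) -> p3) -> p1) -> ~p1) -> p2): min(1, 1 − 0.1 + 0.7) = 1
((((((p3 -> ~p1) -> p3) -> p1) -> ~p1) -> p2) -> p3): min(1, 1 − 1 + 0.2) = 0.2
(((((((p3 -> ~p1) -> p3) -> p1) -> ~p1) -> p2) -> p3) -> p3): min(1, 1 − 0.2 + 0.2) = 1
((((((((p3 -> ~p1) -> p3) -> p1) -> ~p1) -> p2) -> p3) -> p3) -> p3): min(1, 1 − 1 + 0.2) = 0.2
~p3: Łukasiewicz ¬ gives 1 − 0.2 = 0.8
(((((((((p3 -> ~p1) -> p3) -> p1) -> ~p1) -> p2) -> p3) -> p3) -> p3) -> ~p3): min(1, 1 − 0.2 + 0.8) = 1
((((((((((p3 -> ~p1) -> p3) -> p1) -> ~p1) -> p2) -> p3) -> p3) -> p3) -> ~p3) -> p1): min(1, 1 − 1 + 0.9) = 0.9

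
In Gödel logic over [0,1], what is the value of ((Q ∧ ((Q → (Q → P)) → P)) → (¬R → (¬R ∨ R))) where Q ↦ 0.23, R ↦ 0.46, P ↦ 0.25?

1.00

(Q → P): 0.23 ≤ 0.25, so result = 1
(Q → (Q → P)): 0.23 ≤ 1, so result = 1
((Q → (Q → P)) → P): 1 > 0.25, so result = 0.25
(Q ∧ ((Q → (Q → P)) → P)) = min(0.23, 0.25) = 0.23
¬R: Gödel ¬ of 0.46 = 0 (operand ≠ 0)
¬R: Gödel ¬ of 0.46 = 0 (operand ≠ 0)
(¬R ∨ R) = max(0, 0.46) = 0.46
(¬R → (¬R ∨ R)): 0 ≤ 0.46, so result = 1
((Q ∧ ((Q → (Q → P)) → P)) → (¬R → (¬R ∨ R))): 0.23 ≤ 1, so result = 1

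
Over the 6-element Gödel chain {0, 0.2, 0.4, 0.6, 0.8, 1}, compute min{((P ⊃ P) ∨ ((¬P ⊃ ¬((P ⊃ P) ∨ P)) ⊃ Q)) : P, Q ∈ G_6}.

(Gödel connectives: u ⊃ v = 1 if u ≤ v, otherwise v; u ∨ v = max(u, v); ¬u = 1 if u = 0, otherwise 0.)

1.00

Every assignment gives 1. For instance at P = 0, Q = 0:
  (P ⊃ P): 0 ≤ 0, so result = 1
  ¬P: Gödel ¬ of 0 = 1 (operand is 0)
  (P ⊃ P): 0 ≤ 0, so result = 1
  ((P ⊃ P) ∨ P) = max(1, 0) = 1
  ¬((P ⊃ P) ∨ P): Gödel ¬ of 1 = 0 (operand ≠ 0)
  (¬P ⊃ ¬((P ⊃ P) ∨ P)): 1 > 0, so result = 0
  ((¬P ⊃ ¬((P ⊃ P) ∨ P)) ⊃ Q): 0 ≤ 0, so result = 1
  ((P ⊃ P) ∨ ((¬P ⊃ ¬((P ⊃ P) ∨ P)) ⊃ Q)) = max(1, 1) = 1
All 36 assignments give value 1 — the formula is a G_6-tautology.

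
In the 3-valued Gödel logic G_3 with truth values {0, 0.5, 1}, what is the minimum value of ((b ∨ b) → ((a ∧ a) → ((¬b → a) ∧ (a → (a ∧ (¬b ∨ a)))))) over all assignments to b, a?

Every assignment gives 1. For instance at b = 0, a = 0:
  (b ∨ b) = max(0, 0) = 0
  (a ∧ a) = min(0, 0) = 0
  ¬b: Gödel ¬ of 0 = 1 (operand is 0)
  (¬b → a): 1 > 0, so result = 0
  ¬b: Gödel ¬ of 0 = 1 (operand is 0)
  (¬b ∨ a) = max(1, 0) = 1
  (a ∧ (¬b ∨ a)) = min(0, 1) = 0
  (a → (a ∧ (¬b ∨ a))): 0 ≤ 0, so result = 1
  ((¬b → a) ∧ (a → (a ∧ (¬b ∨ a)))) = min(0, 1) = 0
  ((a ∧ a) → ((¬b → a) ∧ (a → (a ∧ (¬b ∨ a))))): 0 ≤ 0, so result = 1
  ((b ∨ b) → ((a ∧ a) → ((¬b → a) ∧ (a → (a ∧ (¬b ∨ a)))))): 0 ≤ 1, so result = 1
All 9 assignments give value 1 — the formula is a G_3-tautology.

1.00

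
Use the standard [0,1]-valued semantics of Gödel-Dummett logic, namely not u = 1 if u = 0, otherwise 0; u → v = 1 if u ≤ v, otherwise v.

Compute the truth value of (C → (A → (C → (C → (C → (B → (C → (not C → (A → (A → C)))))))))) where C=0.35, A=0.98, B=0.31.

not C: Gödel ¬ of 0.35 = 0 (operand ≠ 0)
(A → C): 0.98 > 0.35, so result = 0.35
(A → (A → C)): 0.98 > 0.35, so result = 0.35
(not C → (A → (A → C))): 0 ≤ 0.35, so result = 1
(C → (not C → (A → (A → C)))): 0.35 ≤ 1, so result = 1
(B → (C → (not C → (A → (A → C))))): 0.31 ≤ 1, so result = 1
(C → (B → (C → (not C → (A → (A → C)))))): 0.35 ≤ 1, so result = 1
(C → (C → (B → (C → (not C → (A → (A → C))))))): 0.35 ≤ 1, so result = 1
(C → (C → (C → (B → (C → (not C → (A → (A → C)))))))): 0.35 ≤ 1, so result = 1
(A → (C → (C → (C → (B → (C → (not C → (A → (A → C))))))))): 0.98 ≤ 1, so result = 1
(C → (A → (C → (C → (C → (B → (C → (not C → (A → (A → C)))))))))): 0.35 ≤ 1, so result = 1

1.00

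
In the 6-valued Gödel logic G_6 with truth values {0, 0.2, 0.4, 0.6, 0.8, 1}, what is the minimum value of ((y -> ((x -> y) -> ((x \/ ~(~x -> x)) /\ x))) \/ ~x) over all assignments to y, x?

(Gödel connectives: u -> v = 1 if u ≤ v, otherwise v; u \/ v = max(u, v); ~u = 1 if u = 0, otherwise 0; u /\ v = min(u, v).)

The minimum is attained at y = 0.4, x = 0.2:
  (x -> y): 0.2 ≤ 0.4, so result = 1
  ~x: Gödel ¬ of 0.2 = 0 (operand ≠ 0)
  (~x -> x): 0 ≤ 0.2, so result = 1
  ~(~x -> x): Gödel ¬ of 1 = 0 (operand ≠ 0)
  (x \/ ~(~x -> x)) = max(0.2, 0) = 0.2
  ((x \/ ~(~x -> x)) /\ x) = min(0.2, 0.2) = 0.2
  ((x -> y) -> ((x \/ ~(~x -> x)) /\ x)): 1 > 0.2, so result = 0.2
  (y -> ((x -> y) -> ((x \/ ~(~x -> x)) /\ x))): 0.4 > 0.2, so result = 0.2
  ~x: Gödel ¬ of 0.2 = 0 (operand ≠ 0)
  ((y -> ((x -> y) -> ((x \/ ~(~x -> x)) /\ x))) \/ ~x) = max(0.2, 0) = 0.2
Checking all 36 assignments confirms none give a value below 0.20.

0.20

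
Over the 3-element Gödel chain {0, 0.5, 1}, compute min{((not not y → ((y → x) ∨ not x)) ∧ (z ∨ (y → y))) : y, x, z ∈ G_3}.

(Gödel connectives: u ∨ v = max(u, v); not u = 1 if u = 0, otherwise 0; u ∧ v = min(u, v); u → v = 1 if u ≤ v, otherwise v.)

0.50

The minimum is attained at y = 1, x = 0.5, z = 0:
  not y: Gödel ¬ of 1 = 0 (operand ≠ 0)
  not not y: Gödel ¬ of 0 = 1 (operand is 0)
  (y → x): 1 > 0.5, so result = 0.5
  not x: Gödel ¬ of 0.5 = 0 (operand ≠ 0)
  ((y → x) ∨ not x) = max(0.5, 0) = 0.5
  (not not y → ((y → x) ∨ not x)): 1 > 0.5, so result = 0.5
  (y → y): 1 ≤ 1, so result = 1
  (z ∨ (y → y)) = max(0, 1) = 1
  ((not not y → ((y → x) ∨ not x)) ∧ (z ∨ (y → y))) = min(0.5, 1) = 0.5
Checking all 27 assignments confirms none give a value below 0.50.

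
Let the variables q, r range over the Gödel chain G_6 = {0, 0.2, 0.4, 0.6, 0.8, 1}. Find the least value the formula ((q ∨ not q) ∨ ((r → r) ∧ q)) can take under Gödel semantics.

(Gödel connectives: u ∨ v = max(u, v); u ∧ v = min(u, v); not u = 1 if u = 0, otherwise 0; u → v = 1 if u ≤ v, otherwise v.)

0.20

The minimum is attained at q = 0.2, r = 0:
  not q: Gödel ¬ of 0.2 = 0 (operand ≠ 0)
  (q ∨ not q) = max(0.2, 0) = 0.2
  (r → r): 0 ≤ 0, so result = 1
  ((r → r) ∧ q) = min(1, 0.2) = 0.2
  ((q ∨ not q) ∨ ((r → r) ∧ q)) = max(0.2, 0.2) = 0.2
Checking all 36 assignments confirms none give a value below 0.20.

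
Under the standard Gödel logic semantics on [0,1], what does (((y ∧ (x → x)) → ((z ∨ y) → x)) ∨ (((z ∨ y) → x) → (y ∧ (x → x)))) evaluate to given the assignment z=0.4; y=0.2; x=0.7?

(x → x): 0.7 ≤ 0.7, so result = 1
(y ∧ (x → x)) = min(0.2, 1) = 0.2
(z ∨ y) = max(0.4, 0.2) = 0.4
((z ∨ y) → x): 0.4 ≤ 0.7, so result = 1
((y ∧ (x → x)) → ((z ∨ y) → x)): 0.2 ≤ 1, so result = 1
(z ∨ y) = max(0.4, 0.2) = 0.4
((z ∨ y) → x): 0.4 ≤ 0.7, so result = 1
(x → x): 0.7 ≤ 0.7, so result = 1
(y ∧ (x → x)) = min(0.2, 1) = 0.2
(((z ∨ y) → x) → (y ∧ (x → x))): 1 > 0.2, so result = 0.2
(((y ∧ (x → x)) → ((z ∨ y) → x)) ∨ (((z ∨ y) → x) → (y ∧ (x → x)))) = max(1, 0.2) = 1

1.00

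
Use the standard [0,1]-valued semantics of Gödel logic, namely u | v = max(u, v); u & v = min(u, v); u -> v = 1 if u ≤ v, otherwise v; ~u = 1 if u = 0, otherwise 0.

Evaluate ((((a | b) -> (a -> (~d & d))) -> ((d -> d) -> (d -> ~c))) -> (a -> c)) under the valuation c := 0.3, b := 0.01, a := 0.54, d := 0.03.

0.30

(a | b) = max(0.54, 0.01) = 0.54
~d: Gödel ¬ of 0.03 = 0 (operand ≠ 0)
(~d & d) = min(0, 0.03) = 0
(a -> (~d & d)): 0.54 > 0, so result = 0
((a | b) -> (a -> (~d & d))): 0.54 > 0, so result = 0
(d -> d): 0.03 ≤ 0.03, so result = 1
~c: Gödel ¬ of 0.3 = 0 (operand ≠ 0)
(d -> ~c): 0.03 > 0, so result = 0
((d -> d) -> (d -> ~c)): 1 > 0, so result = 0
(((a | b) -> (a -> (~d & d))) -> ((d -> d) -> (d -> ~c))): 0 ≤ 0, so result = 1
(a -> c): 0.54 > 0.3, so result = 0.3
((((a | b) -> (a -> (~d & d))) -> ((d -> d) -> (d -> ~c))) -> (a -> c)): 1 > 0.3, so result = 0.3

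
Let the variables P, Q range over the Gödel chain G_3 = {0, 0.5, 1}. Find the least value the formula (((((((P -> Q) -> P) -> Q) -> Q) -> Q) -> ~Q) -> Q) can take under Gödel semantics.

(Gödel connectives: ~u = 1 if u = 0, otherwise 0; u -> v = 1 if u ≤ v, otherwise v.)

The minimum is attained at P = 0, Q = 0:
  (P -> Q): 0 ≤ 0, so result = 1
  ((P -> Q) -> P): 1 > 0, so result = 0
  (((P -> Q) -> P) -> Q): 0 ≤ 0, so result = 1
  ((((P -> Q) -> P) -> Q) -> Q): 1 > 0, so result = 0
  (((((P -> Q) -> P) -> Q) -> Q) -> Q): 0 ≤ 0, so result = 1
  ~Q: Gödel ¬ of 0 = 1 (operand is 0)
  ((((((P -> Q) -> P) -> Q) -> Q) -> Q) -> ~Q): 1 ≤ 1, so result = 1
  (((((((P -> Q) -> P) -> Q) -> Q) -> Q) -> ~Q) -> Q): 1 > 0, so result = 0
Checking all 9 assignments confirms none give a value below 0.00.

0.00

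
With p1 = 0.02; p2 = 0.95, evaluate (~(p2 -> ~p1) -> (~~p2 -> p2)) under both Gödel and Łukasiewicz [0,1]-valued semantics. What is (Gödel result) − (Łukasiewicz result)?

Gödel evaluation:
  ~p1: Gödel ¬ of 0.02 = 0 (operand ≠ 0)
  (p2 -> ~p1): 0.95 > 0, so result = 0
  ~(p2 -> ~p1): Gödel ¬ of 0 = 1 (operand is 0)
  ~p2: Gödel ¬ of 0.95 = 0 (operand ≠ 0)
  ~~p2: Gödel ¬ of 0 = 1 (operand is 0)
  (~~p2 -> p2): 1 > 0.95, so result = 0.95
  (~(p2 -> ~p1) -> (~~p2 -> p2)): 1 > 0.95, so result = 0.95
  Gödel value = 0.95
Łukasiewicz evaluation:
  ~p1: Łukasiewicz ¬ gives 1 − 0.02 = 0.98
  (p2 -> ~p1): min(1, 1 − 0.95 + 0.98) = 1
  ~(p2 -> ~p1): Łukasiewicz ¬ gives 1 − 1 = 0
  ~p2: Łukasiewicz ¬ gives 1 − 0.95 = 0.05
  ~~p2: Łukasiewicz ¬ gives 1 − 0.05 = 0.95
  (~~p2 -> p2): min(1, 1 − 0.95 + 0.95) = 1
  (~(p2 -> ~p1) -> (~~p2 -> p2)): min(1, 1 − 0 + 1) = 1
  Łukasiewicz value = 1
Difference: 0.95 − 1 = -0.05

-0.05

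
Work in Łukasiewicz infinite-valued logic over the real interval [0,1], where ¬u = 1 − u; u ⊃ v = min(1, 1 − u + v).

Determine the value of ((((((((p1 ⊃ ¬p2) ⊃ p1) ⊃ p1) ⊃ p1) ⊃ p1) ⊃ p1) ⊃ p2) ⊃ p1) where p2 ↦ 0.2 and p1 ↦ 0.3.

0.40

¬p2: Łukasiewicz ¬ gives 1 − 0.2 = 0.8
(p1 ⊃ ¬p2): min(1, 1 − 0.3 + 0.8) = 1
((p1 ⊃ ¬p2) ⊃ p1): min(1, 1 − 1 + 0.3) = 0.3
(((p1 ⊃ ¬p2) ⊃ p1) ⊃ p1): min(1, 1 − 0.3 + 0.3) = 1
((((p1 ⊃ ¬p2) ⊃ p1) ⊃ p1) ⊃ p1): min(1, 1 − 1 + 0.3) = 0.3
(((((p1 ⊃ ¬p2) ⊃ p1) ⊃ p1) ⊃ p1) ⊃ p1): min(1, 1 − 0.3 + 0.3) = 1
((((((p1 ⊃ ¬p2) ⊃ p1) ⊃ p1) ⊃ p1) ⊃ p1) ⊃ p1): min(1, 1 − 1 + 0.3) = 0.3
(((((((p1 ⊃ ¬p2) ⊃ p1) ⊃ p1) ⊃ p1) ⊃ p1) ⊃ p1) ⊃ p2): min(1, 1 − 0.3 + 0.2) = 0.9
((((((((p1 ⊃ ¬p2) ⊃ p1) ⊃ p1) ⊃ p1) ⊃ p1) ⊃ p1) ⊃ p2) ⊃ p1): min(1, 1 − 0.9 + 0.3) = 0.4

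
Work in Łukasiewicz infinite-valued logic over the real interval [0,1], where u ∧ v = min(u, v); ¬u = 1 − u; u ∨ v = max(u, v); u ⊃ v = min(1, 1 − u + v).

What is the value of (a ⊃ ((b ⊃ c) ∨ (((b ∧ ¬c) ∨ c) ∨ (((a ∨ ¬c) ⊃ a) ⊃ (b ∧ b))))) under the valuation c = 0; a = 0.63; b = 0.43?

(b ⊃ c): min(1, 1 − 0.43 + 0) = 0.57
¬c: Łukasiewicz ¬ gives 1 − 0 = 1
(b ∧ ¬c) = min(0.43, 1) = 0.43
((b ∧ ¬c) ∨ c) = max(0.43, 0) = 0.43
¬c: Łukasiewicz ¬ gives 1 − 0 = 1
(a ∨ ¬c) = max(0.63, 1) = 1
((a ∨ ¬c) ⊃ a): min(1, 1 − 1 + 0.63) = 0.63
(b ∧ b) = min(0.43, 0.43) = 0.43
(((a ∨ ¬c) ⊃ a) ⊃ (b ∧ b)): min(1, 1 − 0.63 + 0.43) = 0.8
(((b ∧ ¬c) ∨ c) ∨ (((a ∨ ¬c) ⊃ a) ⊃ (b ∧ b))) = max(0.43, 0.8) = 0.8
((b ⊃ c) ∨ (((b ∧ ¬c) ∨ c) ∨ (((a ∨ ¬c) ⊃ a) ⊃ (b ∧ b)))) = max(0.57, 0.8) = 0.8
(a ⊃ ((b ⊃ c) ∨ (((b ∧ ¬c) ∨ c) ∨ (((a ∨ ¬c) ⊃ a) ⊃ (b ∧ b))))): min(1, 1 − 0.63 + 0.8) = 1

1.00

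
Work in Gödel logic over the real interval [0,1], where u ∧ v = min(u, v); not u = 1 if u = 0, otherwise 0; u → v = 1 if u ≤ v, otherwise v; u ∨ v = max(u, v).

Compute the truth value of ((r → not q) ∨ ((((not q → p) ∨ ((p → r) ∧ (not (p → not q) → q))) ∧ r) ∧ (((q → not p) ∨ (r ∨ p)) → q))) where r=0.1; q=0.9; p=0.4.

not q: Gödel ¬ of 0.9 = 0 (operand ≠ 0)
(r → not q): 0.1 > 0, so result = 0
not q: Gödel ¬ of 0.9 = 0 (operand ≠ 0)
(not q → p): 0 ≤ 0.4, so result = 1
(p → r): 0.4 > 0.1, so result = 0.1
not q: Gödel ¬ of 0.9 = 0 (operand ≠ 0)
(p → not q): 0.4 > 0, so result = 0
not (p → not q): Gödel ¬ of 0 = 1 (operand is 0)
(not (p → not q) → q): 1 > 0.9, so result = 0.9
((p → r) ∧ (not (p → not q) → q)) = min(0.1, 0.9) = 0.1
((not q → p) ∨ ((p → r) ∧ (not (p → not q) → q))) = max(1, 0.1) = 1
(((not q → p) ∨ ((p → r) ∧ (not (p → not q) → q))) ∧ r) = min(1, 0.1) = 0.1
not p: Gödel ¬ of 0.4 = 0 (operand ≠ 0)
(q → not p): 0.9 > 0, so result = 0
(r ∨ p) = max(0.1, 0.4) = 0.4
((q → not p) ∨ (r ∨ p)) = max(0, 0.4) = 0.4
(((q → not p) ∨ (r ∨ p)) → q): 0.4 ≤ 0.9, so result = 1
((((not q → p) ∨ ((p → r) ∧ (not (p → not q) → q))) ∧ r) ∧ (((q → not p) ∨ (r ∨ p)) → q)) = min(0.1, 1) = 0.1
((r → not q) ∨ ((((not q → p) ∨ ((p → r) ∧ (not (p → not q) → q))) ∧ r) ∧ (((q → not p) ∨ (r ∨ p)) → q))) = max(0, 0.1) = 0.1

0.10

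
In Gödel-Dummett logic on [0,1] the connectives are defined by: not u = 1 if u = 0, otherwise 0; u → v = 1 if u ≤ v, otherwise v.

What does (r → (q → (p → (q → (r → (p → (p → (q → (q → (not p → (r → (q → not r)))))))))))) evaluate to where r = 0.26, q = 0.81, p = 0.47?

not p: Gödel ¬ of 0.47 = 0 (operand ≠ 0)
not r: Gödel ¬ of 0.26 = 0 (operand ≠ 0)
(q → not r): 0.81 > 0, so result = 0
(r → (q → not r)): 0.26 > 0, so result = 0
(not p → (r → (q → not r))): 0 ≤ 0, so result = 1
(q → (not p → (r → (q → not r)))): 0.81 ≤ 1, so result = 1
(q → (q → (not p → (r → (q → not r))))): 0.81 ≤ 1, so result = 1
(p → (q → (q → (not p → (r → (q → not r)))))): 0.47 ≤ 1, so result = 1
(p → (p → (q → (q → (not p → (r → (q → not r))))))): 0.47 ≤ 1, so result = 1
(r → (p → (p → (q → (q → (not p → (r → (q → not r)))))))): 0.26 ≤ 1, so result = 1
(q → (r → (p → (p → (q → (q → (not p → (r → (q → not r))))))))): 0.81 ≤ 1, so result = 1
(p → (q → (r → (p → (p → (q → (q → (not p → (r → (q → not r)))))))))): 0.47 ≤ 1, so result = 1
(q → (p → (q → (r → (p → (p → (q → (q → (not p → (r → (q → not r))))))))))): 0.81 ≤ 1, so result = 1
(r → (q → (p → (q → (r → (p → (p → (q → (q → (not p → (r → (q → not r)))))))))))): 0.26 ≤ 1, so result = 1

1.00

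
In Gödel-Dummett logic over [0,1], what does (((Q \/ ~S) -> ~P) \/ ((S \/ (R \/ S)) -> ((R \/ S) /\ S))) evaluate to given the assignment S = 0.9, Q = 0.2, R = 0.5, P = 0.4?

~S: Gödel ¬ of 0.9 = 0 (operand ≠ 0)
(Q \/ ~S) = max(0.2, 0) = 0.2
~P: Gödel ¬ of 0.4 = 0 (operand ≠ 0)
((Q \/ ~S) -> ~P): 0.2 > 0, so result = 0
(R \/ S) = max(0.5, 0.9) = 0.9
(S \/ (R \/ S)) = max(0.9, 0.9) = 0.9
(R \/ S) = max(0.5, 0.9) = 0.9
((R \/ S) /\ S) = min(0.9, 0.9) = 0.9
((S \/ (R \/ S)) -> ((R \/ S) /\ S)): 0.9 ≤ 0.9, so result = 1
(((Q \/ ~S) -> ~P) \/ ((S \/ (R \/ S)) -> ((R \/ S) /\ S))) = max(0, 1) = 1

1.00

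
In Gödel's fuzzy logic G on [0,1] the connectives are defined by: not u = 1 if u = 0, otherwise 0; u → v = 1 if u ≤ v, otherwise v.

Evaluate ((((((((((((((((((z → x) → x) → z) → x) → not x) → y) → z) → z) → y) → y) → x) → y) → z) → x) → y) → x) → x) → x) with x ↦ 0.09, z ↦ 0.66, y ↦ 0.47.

0.09

(z → x): 0.66 > 0.09, so result = 0.09
((z → x) → x): 0.09 ≤ 0.09, so result = 1
(((z → x) → x) → z): 1 > 0.66, so result = 0.66
((((z → x) → x) → z) → x): 0.66 > 0.09, so result = 0.09
not x: Gödel ¬ of 0.09 = 0 (operand ≠ 0)
(((((z → x) → x) → z) → x) → not x): 0.09 > 0, so result = 0
((((((z → x) → x) → z) → x) → not x) → y): 0 ≤ 0.47, so result = 1
(((((((z → x) → x) → z) → x) → not x) → y) → z): 1 > 0.66, so result = 0.66
((((((((z → x) → x) → z) → x) → not x) → y) → z) → z): 0.66 ≤ 0.66, so result = 1
(((((((((z → x) → x) → z) → x) → not x) → y) → z) → z) → y): 1 > 0.47, so result = 0.47
((((((((((z → x) → x) → z) → x) → not x) → y) → z) → z) → y) → y): 0.47 ≤ 0.47, so result = 1
(((((((((((z → x) → x) → z) → x) → not x) → y) → z) → z) → y) → y) → x): 1 > 0.09, so result = 0.09
((((((((((((z → x) → x) → z) → x) → not x) → y) → z) → z) → y) → y) → x) → y): 0.09 ≤ 0.47, so result = 1
(((((((((((((z → x) → x) → z) → x) → not x) → y) → z) → z) → y) → y) → x) → y) → z): 1 > 0.66, so result = 0.66
((((((((((((((z → x) → x) → z) → x) → not x) → y) → z) → z) → y) → y) → x) → y) → z) → x): 0.66 > 0.09, so result = 0.09
(((((((((((((((z → x) → x) → z) → x) → not x) → y) → z) → z) → y) → y) → x) → y) → z) → x) → y): 0.09 ≤ 0.47, so result = 1
((((((((((((((((z → x) → x) → z) → x) → not x) → y) → z) → z) → y) → y) → x) → y) → z) → x) → y) → x): 1 > 0.09, so result = 0.09
(((((((((((((((((z → x) → x) → z) → x) → not x) → y) → z) → z) → y) → y) → x) → y) → z) → x) → y) → x) → x): 0.09 ≤ 0.09, so result = 1
((((((((((((((((((z → x) → x) → z) → x) → not x) → y) → z) → z) → y) → y) → x) → y) → z) → x) → y) → x) → x) → x): 1 > 0.09, so result = 0.09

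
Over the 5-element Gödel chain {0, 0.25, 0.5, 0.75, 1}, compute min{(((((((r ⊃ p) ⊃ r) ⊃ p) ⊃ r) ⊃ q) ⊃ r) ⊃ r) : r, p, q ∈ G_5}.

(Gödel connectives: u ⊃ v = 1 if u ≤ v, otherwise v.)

The minimum is attained at r = 0.25, p = 0, q = 0:
  (r ⊃ p): 0.25 > 0, so result = 0
  ((r ⊃ p) ⊃ r): 0 ≤ 0.25, so result = 1
  (((r ⊃ p) ⊃ r) ⊃ p): 1 > 0, so result = 0
  ((((r ⊃ p) ⊃ r) ⊃ p) ⊃ r): 0 ≤ 0.25, so result = 1
  (((((r ⊃ p) ⊃ r) ⊃ p) ⊃ r) ⊃ q): 1 > 0, so result = 0
  ((((((r ⊃ p) ⊃ r) ⊃ p) ⊃ r) ⊃ q) ⊃ r): 0 ≤ 0.25, so result = 1
  (((((((r ⊃ p) ⊃ r) ⊃ p) ⊃ r) ⊃ q) ⊃ r) ⊃ r): 1 > 0.25, so result = 0.25
Checking all 125 assignments confirms none give a value below 0.25.

0.25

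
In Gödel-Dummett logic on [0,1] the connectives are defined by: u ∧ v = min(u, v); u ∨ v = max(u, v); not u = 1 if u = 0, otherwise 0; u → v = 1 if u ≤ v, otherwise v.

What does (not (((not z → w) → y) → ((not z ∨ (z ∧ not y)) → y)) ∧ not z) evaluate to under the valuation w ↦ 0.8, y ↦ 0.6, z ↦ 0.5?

0.00

not z: Gödel ¬ of 0.5 = 0 (operand ≠ 0)
(not z → w): 0 ≤ 0.8, so result = 1
((not z → w) → y): 1 > 0.6, so result = 0.6
not z: Gödel ¬ of 0.5 = 0 (operand ≠ 0)
not y: Gödel ¬ of 0.6 = 0 (operand ≠ 0)
(z ∧ not y) = min(0.5, 0) = 0
(not z ∨ (z ∧ not y)) = max(0, 0) = 0
((not z ∨ (z ∧ not y)) → y): 0 ≤ 0.6, so result = 1
(((not z → w) → y) → ((not z ∨ (z ∧ not y)) → y)): 0.6 ≤ 1, so result = 1
not (((not z → w) → y) → ((not z ∨ (z ∧ not y)) → y)): Gödel ¬ of 1 = 0 (operand ≠ 0)
not z: Gödel ¬ of 0.5 = 0 (operand ≠ 0)
(not (((not z → w) → y) → ((not z ∨ (z ∧ not y)) → y)) ∧ not z) = min(0, 0) = 0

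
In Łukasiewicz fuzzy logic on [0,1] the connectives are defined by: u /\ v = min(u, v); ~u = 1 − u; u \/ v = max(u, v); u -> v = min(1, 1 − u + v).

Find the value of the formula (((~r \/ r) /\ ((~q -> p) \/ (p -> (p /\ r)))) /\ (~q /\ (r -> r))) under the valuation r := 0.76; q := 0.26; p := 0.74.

0.74

~r: Łukasiewicz ¬ gives 1 − 0.76 = 0.24
(~r \/ r) = max(0.24, 0.76) = 0.76
~q: Łukasiewicz ¬ gives 1 − 0.26 = 0.74
(~q -> p): min(1, 1 − 0.74 + 0.74) = 1
(p /\ r) = min(0.74, 0.76) = 0.74
(p -> (p /\ r)): min(1, 1 − 0.74 + 0.74) = 1
((~q -> p) \/ (p -> (p /\ r))) = max(1, 1) = 1
((~r \/ r) /\ ((~q -> p) \/ (p -> (p /\ r)))) = min(0.76, 1) = 0.76
~q: Łukasiewicz ¬ gives 1 − 0.26 = 0.74
(r -> r): min(1, 1 − 0.76 + 0.76) = 1
(~q /\ (r -> r)) = min(0.74, 1) = 0.74
(((~r \/ r) /\ ((~q -> p) \/ (p -> (p /\ r)))) /\ (~q /\ (r -> r))) = min(0.76, 0.74) = 0.74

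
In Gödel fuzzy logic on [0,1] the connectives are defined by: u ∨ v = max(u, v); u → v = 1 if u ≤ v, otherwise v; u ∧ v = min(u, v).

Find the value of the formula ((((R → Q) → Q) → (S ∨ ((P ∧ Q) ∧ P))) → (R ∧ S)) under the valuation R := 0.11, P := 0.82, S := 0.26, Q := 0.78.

(R → Q): 0.11 ≤ 0.78, so result = 1
((R → Q) → Q): 1 > 0.78, so result = 0.78
(P ∧ Q) = min(0.82, 0.78) = 0.78
((P ∧ Q) ∧ P) = min(0.78, 0.82) = 0.78
(S ∨ ((P ∧ Q) ∧ P)) = max(0.26, 0.78) = 0.78
(((R → Q) → Q) → (S ∨ ((P ∧ Q) ∧ P))): 0.78 ≤ 0.78, so result = 1
(R ∧ S) = min(0.11, 0.26) = 0.11
((((R → Q) → Q) → (S ∨ ((P ∧ Q) ∧ P))) → (R ∧ S)): 1 > 0.11, so result = 0.11

0.11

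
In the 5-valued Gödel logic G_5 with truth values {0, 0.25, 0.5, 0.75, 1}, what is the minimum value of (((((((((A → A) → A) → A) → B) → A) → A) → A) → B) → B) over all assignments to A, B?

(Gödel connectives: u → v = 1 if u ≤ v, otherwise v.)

The minimum is attained at A = 0, B = 0.25:
  (A → A): 0 ≤ 0, so result = 1
  ((A → A) → A): 1 > 0, so result = 0
  (((A → A) → A) → A): 0 ≤ 0, so result = 1
  ((((A → A) → A) → A) → B): 1 > 0.25, so result = 0.25
  (((((A → A) → A) → A) → B) → A): 0.25 > 0, so result = 0
  ((((((A → A) → A) → A) → B) → A) → A): 0 ≤ 0, so result = 1
  (((((((A → A) → A) → A) → B) → A) → A) → A): 1 > 0, so result = 0
  ((((((((A → A) → A) → A) → B) → A) → A) → A) → B): 0 ≤ 0.25, so result = 1
  (((((((((A → A) → A) → A) → B) → A) → A) → A) → B) → B): 1 > 0.25, so result = 0.25
Checking all 25 assignments confirms none give a value below 0.25.

0.25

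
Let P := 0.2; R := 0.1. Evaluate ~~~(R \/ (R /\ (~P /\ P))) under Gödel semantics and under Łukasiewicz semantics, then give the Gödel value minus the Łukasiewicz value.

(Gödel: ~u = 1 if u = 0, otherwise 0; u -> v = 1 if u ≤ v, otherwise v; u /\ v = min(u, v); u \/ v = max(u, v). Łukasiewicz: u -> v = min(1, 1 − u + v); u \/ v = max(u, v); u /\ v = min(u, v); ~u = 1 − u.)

-0.90

Gödel evaluation:
  ~P: Gödel ¬ of 0.2 = 0 (operand ≠ 0)
  (~P /\ P) = min(0, 0.2) = 0
  (R /\ (~P /\ P)) = min(0.1, 0) = 0
  (R \/ (R /\ (~P /\ P))) = max(0.1, 0) = 0.1
  ~(R \/ (R /\ (~P /\ P))): Gödel ¬ of 0.1 = 0 (operand ≠ 0)
  ~~(R \/ (R /\ (~P /\ P))): Gödel ¬ of 0 = 1 (operand is 0)
  ~~~(R \/ (R /\ (~P /\ P))): Gödel ¬ of 1 = 0 (operand ≠ 0)
  Gödel value = 0
Łukasiewicz evaluation:
  ~P: Łukasiewicz ¬ gives 1 − 0.2 = 0.8
  (~P /\ P) = min(0.8, 0.2) = 0.2
  (R /\ (~P /\ P)) = min(0.1, 0.2) = 0.1
  (R \/ (R /\ (~P /\ P))) = max(0.1, 0.1) = 0.1
  ~(R \/ (R /\ (~P /\ P))): Łukasiewicz ¬ gives 1 − 0.1 = 0.9
  ~~(R \/ (R /\ (~P /\ P))): Łukasiewicz ¬ gives 1 − 0.9 = 0.1
  ~~~(R \/ (R /\ (~P /\ P))): Łukasiewicz ¬ gives 1 − 0.1 = 0.9
  Łukasiewicz value = 0.9
Difference: 0 − 0.9 = -0.90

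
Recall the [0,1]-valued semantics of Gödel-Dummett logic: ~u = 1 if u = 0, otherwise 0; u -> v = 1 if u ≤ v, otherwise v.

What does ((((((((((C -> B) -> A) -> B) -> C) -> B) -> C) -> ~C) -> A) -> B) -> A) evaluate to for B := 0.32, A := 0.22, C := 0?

0.22

(C -> B): 0 ≤ 0.32, so result = 1
((C -> B) -> A): 1 > 0.22, so result = 0.22
(((C -> B) -> A) -> B): 0.22 ≤ 0.32, so result = 1
((((C -> B) -> A) -> B) -> C): 1 > 0, so result = 0
(((((C -> B) -> A) -> B) -> C) -> B): 0 ≤ 0.32, so result = 1
((((((C -> B) -> A) -> B) -> C) -> B) -> C): 1 > 0, so result = 0
~C: Gödel ¬ of 0 = 1 (operand is 0)
(((((((C -> B) -> A) -> B) -> C) -> B) -> C) -> ~C): 0 ≤ 1, so result = 1
((((((((C -> B) -> A) -> B) -> C) -> B) -> C) -> ~C) -> A): 1 > 0.22, so result = 0.22
(((((((((C -> B) -> A) -> B) -> C) -> B) -> C) -> ~C) -> A) -> B): 0.22 ≤ 0.32, so result = 1
((((((((((C -> B) -> A) -> B) -> C) -> B) -> C) -> ~C) -> A) -> B) -> A): 1 > 0.22, so result = 0.22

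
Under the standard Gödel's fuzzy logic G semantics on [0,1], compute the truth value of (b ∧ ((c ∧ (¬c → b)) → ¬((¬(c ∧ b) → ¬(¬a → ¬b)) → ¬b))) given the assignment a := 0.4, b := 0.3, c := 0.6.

0.30

¬c: Gödel ¬ of 0.6 = 0 (operand ≠ 0)
(¬c → b): 0 ≤ 0.3, so result = 1
(c ∧ (¬c → b)) = min(0.6, 1) = 0.6
(c ∧ b) = min(0.6, 0.3) = 0.3
¬(c ∧ b): Gödel ¬ of 0.3 = 0 (operand ≠ 0)
¬a: Gödel ¬ of 0.4 = 0 (operand ≠ 0)
¬b: Gödel ¬ of 0.3 = 0 (operand ≠ 0)
(¬a → ¬b): 0 ≤ 0, so result = 1
¬(¬a → ¬b): Gödel ¬ of 1 = 0 (operand ≠ 0)
(¬(c ∧ b) → ¬(¬a → ¬b)): 0 ≤ 0, so result = 1
¬b: Gödel ¬ of 0.3 = 0 (operand ≠ 0)
((¬(c ∧ b) → ¬(¬a → ¬b)) → ¬b): 1 > 0, so result = 0
¬((¬(c ∧ b) → ¬(¬a → ¬b)) → ¬b): Gödel ¬ of 0 = 1 (operand is 0)
((c ∧ (¬c → b)) → ¬((¬(c ∧ b) → ¬(¬a → ¬b)) → ¬b)): 0.6 ≤ 1, so result = 1
(b ∧ ((c ∧ (¬c → b)) → ¬((¬(c ∧ b) → ¬(¬a → ¬b)) → ¬b))) = min(0.3, 1) = 0.3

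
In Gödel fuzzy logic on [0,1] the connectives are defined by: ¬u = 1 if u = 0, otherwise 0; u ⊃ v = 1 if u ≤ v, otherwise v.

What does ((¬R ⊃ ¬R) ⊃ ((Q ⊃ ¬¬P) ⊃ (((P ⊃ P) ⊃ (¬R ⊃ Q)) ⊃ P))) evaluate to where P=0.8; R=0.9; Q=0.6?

0.80

¬R: Gödel ¬ of 0.9 = 0 (operand ≠ 0)
¬R: Gödel ¬ of 0.9 = 0 (operand ≠ 0)
(¬R ⊃ ¬R): 0 ≤ 0, so result = 1
¬P: Gödel ¬ of 0.8 = 0 (operand ≠ 0)
¬¬P: Gödel ¬ of 0 = 1 (operand is 0)
(Q ⊃ ¬¬P): 0.6 ≤ 1, so result = 1
(P ⊃ P): 0.8 ≤ 0.8, so result = 1
¬R: Gödel ¬ of 0.9 = 0 (operand ≠ 0)
(¬R ⊃ Q): 0 ≤ 0.6, so result = 1
((P ⊃ P) ⊃ (¬R ⊃ Q)): 1 ≤ 1, so result = 1
(((P ⊃ P) ⊃ (¬R ⊃ Q)) ⊃ P): 1 > 0.8, so result = 0.8
((Q ⊃ ¬¬P) ⊃ (((P ⊃ P) ⊃ (¬R ⊃ Q)) ⊃ P)): 1 > 0.8, so result = 0.8
((¬R ⊃ ¬R) ⊃ ((Q ⊃ ¬¬P) ⊃ (((P ⊃ P) ⊃ (¬R ⊃ Q)) ⊃ P))): 1 > 0.8, so result = 0.8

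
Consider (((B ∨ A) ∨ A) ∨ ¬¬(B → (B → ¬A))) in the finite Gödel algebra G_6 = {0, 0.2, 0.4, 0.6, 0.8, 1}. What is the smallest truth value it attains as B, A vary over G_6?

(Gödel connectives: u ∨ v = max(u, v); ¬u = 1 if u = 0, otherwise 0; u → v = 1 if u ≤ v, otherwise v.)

0.20

The minimum is attained at B = 0.2, A = 0.2:
  (B ∨ A) = max(0.2, 0.2) = 0.2
  ((B ∨ A) ∨ A) = max(0.2, 0.2) = 0.2
  ¬A: Gödel ¬ of 0.2 = 0 (operand ≠ 0)
  (B → ¬A): 0.2 > 0, so result = 0
  (B → (B → ¬A)): 0.2 > 0, so result = 0
  ¬(B → (B → ¬A)): Gödel ¬ of 0 = 1 (operand is 0)
  ¬¬(B → (B → ¬A)): Gödel ¬ of 1 = 0 (operand ≠ 0)
  (((B ∨ A) ∨ A) ∨ ¬¬(B → (B → ¬A))) = max(0.2, 0) = 0.2
Checking all 36 assignments confirms none give a value below 0.20.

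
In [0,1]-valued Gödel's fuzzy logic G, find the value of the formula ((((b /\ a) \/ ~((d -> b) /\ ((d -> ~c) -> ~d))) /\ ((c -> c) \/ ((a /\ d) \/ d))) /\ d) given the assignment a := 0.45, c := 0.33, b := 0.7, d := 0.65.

0.45

(b /\ a) = min(0.7, 0.45) = 0.45
(d -> b): 0.65 ≤ 0.7, so result = 1
~c: Gödel ¬ of 0.33 = 0 (operand ≠ 0)
(d -> ~c): 0.65 > 0, so result = 0
~d: Gödel ¬ of 0.65 = 0 (operand ≠ 0)
((d -> ~c) -> ~d): 0 ≤ 0, so result = 1
((d -> b) /\ ((d -> ~c) -> ~d)) = min(1, 1) = 1
~((d -> b) /\ ((d -> ~c) -> ~d)): Gödel ¬ of 1 = 0 (operand ≠ 0)
((b /\ a) \/ ~((d -> b) /\ ((d -> ~c) -> ~d))) = max(0.45, 0) = 0.45
(c -> c): 0.33 ≤ 0.33, so result = 1
(a /\ d) = min(0.45, 0.65) = 0.45
((a /\ d) \/ d) = max(0.45, 0.65) = 0.65
((c -> c) \/ ((a /\ d) \/ d)) = max(1, 0.65) = 1
(((b /\ a) \/ ~((d -> b) /\ ((d -> ~c) -> ~d))) /\ ((c -> c) \/ ((a /\ d) \/ d))) = min(0.45, 1) = 0.45
((((b /\ a) \/ ~((d -> b) /\ ((d -> ~c) -> ~d))) /\ ((c -> c) \/ ((a /\ d) \/ d))) /\ d) = min(0.45, 0.65) = 0.45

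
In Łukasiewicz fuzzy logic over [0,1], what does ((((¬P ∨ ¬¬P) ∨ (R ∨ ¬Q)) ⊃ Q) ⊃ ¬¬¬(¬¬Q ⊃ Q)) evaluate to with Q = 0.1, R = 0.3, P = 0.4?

0.80

¬P: Łukasiewicz ¬ gives 1 − 0.4 = 0.6
¬P: Łukasiewicz ¬ gives 1 − 0.4 = 0.6
¬¬P: Łukasiewicz ¬ gives 1 − 0.6 = 0.4
(¬P ∨ ¬¬P) = max(0.6, 0.4) = 0.6
¬Q: Łukasiewicz ¬ gives 1 − 0.1 = 0.9
(R ∨ ¬Q) = max(0.3, 0.9) = 0.9
((¬P ∨ ¬¬P) ∨ (R ∨ ¬Q)) = max(0.6, 0.9) = 0.9
(((¬P ∨ ¬¬P) ∨ (R ∨ ¬Q)) ⊃ Q): min(1, 1 − 0.9 + 0.1) = 0.2
¬Q: Łukasiewicz ¬ gives 1 − 0.1 = 0.9
¬¬Q: Łukasiewicz ¬ gives 1 − 0.9 = 0.1
(¬¬Q ⊃ Q): min(1, 1 − 0.1 + 0.1) = 1
¬(¬¬Q ⊃ Q): Łukasiewicz ¬ gives 1 − 1 = 0
¬¬(¬¬Q ⊃ Q): Łukasiewicz ¬ gives 1 − 0 = 1
¬¬¬(¬¬Q ⊃ Q): Łukasiewicz ¬ gives 1 − 1 = 0
((((¬P ∨ ¬¬P) ∨ (R ∨ ¬Q)) ⊃ Q) ⊃ ¬¬¬(¬¬Q ⊃ Q)): min(1, 1 − 0.2 + 0) = 0.8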